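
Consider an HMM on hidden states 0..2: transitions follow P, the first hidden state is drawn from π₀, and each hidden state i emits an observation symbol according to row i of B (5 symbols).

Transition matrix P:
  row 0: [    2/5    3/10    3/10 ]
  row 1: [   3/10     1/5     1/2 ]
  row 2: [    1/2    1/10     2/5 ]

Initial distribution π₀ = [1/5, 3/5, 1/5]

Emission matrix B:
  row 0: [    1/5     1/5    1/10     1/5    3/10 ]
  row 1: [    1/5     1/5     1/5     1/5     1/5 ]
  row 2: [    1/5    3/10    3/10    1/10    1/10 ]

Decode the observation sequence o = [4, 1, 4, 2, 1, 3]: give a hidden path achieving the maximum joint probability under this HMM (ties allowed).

path = [1, 2, 0, 2, 2, 0]

t=0: δ = [6.000e-02, 1.200e-01, 2.000e-02]  (obs o_0=4)
t=1: δ = [7.200e-03, 4.800e-03, 1.800e-02]  ψ = [1, 1, 1]  (obs o_1=1)
t=2: δ = [2.700e-03, 4.320e-04, 7.200e-04]  ψ = [2, 0, 2]  (obs o_2=4)
t=3: δ = [1.080e-04, 1.620e-04, 2.430e-04]  ψ = [0, 0, 0]  (obs o_3=2)
t=4: δ = [2.430e-05, 6.480e-06, 2.916e-05]  ψ = [2, 0, 2]  (obs o_4=1)
t=5: δ = [2.916e-06, 1.458e-06, 1.166e-06]  ψ = [2, 0, 2]  (obs o_5=3)
backtrack: best end state = 0; path = [1, 2, 0, 2, 2, 0]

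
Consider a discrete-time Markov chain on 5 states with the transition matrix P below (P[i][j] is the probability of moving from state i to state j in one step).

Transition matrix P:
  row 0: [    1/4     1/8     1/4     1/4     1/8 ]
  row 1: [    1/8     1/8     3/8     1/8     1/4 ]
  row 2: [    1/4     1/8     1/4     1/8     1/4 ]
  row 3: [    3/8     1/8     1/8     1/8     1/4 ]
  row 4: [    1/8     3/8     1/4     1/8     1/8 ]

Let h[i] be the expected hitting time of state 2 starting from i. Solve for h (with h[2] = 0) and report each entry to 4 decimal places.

First-step conditioning: h[2] = 0; for i ≠ 2, h[i] = 1 + Σ_k P[i][k]·h[k].
  h[0] = 1 + 1/4·h[0] + 1/8·h[1] + 1/4·h[3] + 1/8·h[4]
  h[1] = 1 + 1/8·h[0] + 1/8·h[1] + 1/8·h[3] + 1/4·h[4]
  h[3] = 1 + 3/8·h[0] + 1/8·h[1] + 1/8·h[3] + 1/4·h[4]
  h[4] = 1 + 1/8·h[0] + 3/8·h[1] + 1/8·h[3] + 1/8·h[4]
Solving the 4×4 linear system over states ≠ 2 gives exactly h = [2272/563, 1944/563, 0, 2512/563, 2160/563] (h[2] = 0 is the target).

h = [4.0355, 3.4529, 0.0000, 4.4618, 3.8366]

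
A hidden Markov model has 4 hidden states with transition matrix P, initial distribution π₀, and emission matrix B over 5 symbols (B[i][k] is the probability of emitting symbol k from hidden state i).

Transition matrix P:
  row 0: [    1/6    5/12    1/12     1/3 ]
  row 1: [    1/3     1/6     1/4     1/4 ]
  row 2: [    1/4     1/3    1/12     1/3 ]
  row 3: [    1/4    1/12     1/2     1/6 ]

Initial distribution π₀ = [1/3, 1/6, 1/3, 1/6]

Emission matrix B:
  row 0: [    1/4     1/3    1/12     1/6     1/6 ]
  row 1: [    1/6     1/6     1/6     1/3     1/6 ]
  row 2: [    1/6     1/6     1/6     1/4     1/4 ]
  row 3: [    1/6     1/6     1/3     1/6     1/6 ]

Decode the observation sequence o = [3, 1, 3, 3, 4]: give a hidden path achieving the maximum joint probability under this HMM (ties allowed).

path = [2, 0, 1, 3, 2]

t=0: δ = [5.556e-02, 5.556e-02, 8.333e-02, 2.778e-02]  (obs o_0=3)
t=1: δ = [6.944e-03, 4.630e-03, 2.315e-03, 4.630e-03]  ψ = [2, 2, 1, 2]  (obs o_1=1)
t=2: δ = [2.572e-04, 9.645e-04, 5.787e-04, 3.858e-04]  ψ = [1, 0, 3, 0]  (obs o_2=3)
t=3: δ = [5.358e-05, 6.430e-05, 6.028e-05, 4.019e-05]  ψ = [1, 2, 1, 1]  (obs o_3=3)
t=4: δ = [3.572e-06, 3.721e-06, 5.023e-06, 3.349e-06]  ψ = [1, 0, 3, 2]  (obs o_4=4)
backtrack: best end state = 2; path = [2, 0, 1, 3, 2]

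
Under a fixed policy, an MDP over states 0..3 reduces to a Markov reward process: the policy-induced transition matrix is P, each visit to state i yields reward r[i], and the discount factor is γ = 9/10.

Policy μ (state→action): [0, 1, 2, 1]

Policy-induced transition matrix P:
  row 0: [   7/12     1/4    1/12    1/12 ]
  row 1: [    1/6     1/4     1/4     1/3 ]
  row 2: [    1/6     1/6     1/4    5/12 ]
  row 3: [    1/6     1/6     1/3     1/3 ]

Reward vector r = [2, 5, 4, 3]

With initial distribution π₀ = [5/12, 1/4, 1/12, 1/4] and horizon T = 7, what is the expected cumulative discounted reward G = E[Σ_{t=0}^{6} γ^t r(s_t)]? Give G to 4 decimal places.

t=0: π = [0.4167, 0.2500, 0.0833, 0.2500], E[r] = 3.1667, γ^t·E[r] = 3.166667, running G = 3.166667
t=1: π = [0.3403, 0.2222, 0.2014, 0.2361], E[r] = 3.3056, γ^t·E[r] = 2.975000, running G = 6.141667
t=2: π = [0.3084, 0.2135, 0.2130, 0.2650], E[r] = 3.3316, γ^t·E[r] = 2.698594, running G = 8.840260
t=3: π = [0.2952, 0.2102, 0.2207, 0.2740], E[r] = 3.3458, γ^t·E[r] = 2.439105, running G = 11.279366
t=4: π = [0.2897, 0.2088, 0.2236, 0.2779], E[r] = 3.3515, γ^t·E[r] = 2.198939, running G = 13.478305
t=5: π = [0.2874, 0.2082, 0.2249, 0.2796], E[r] = 3.3539, γ^t·E[r] = 1.980463, running G = 15.458768
t=6: π = [0.2864, 0.2080, 0.2254, 0.2802], E[r] = 3.3549, γ^t·E[r] = 1.782948, running G = 17.241716

G = 17.2417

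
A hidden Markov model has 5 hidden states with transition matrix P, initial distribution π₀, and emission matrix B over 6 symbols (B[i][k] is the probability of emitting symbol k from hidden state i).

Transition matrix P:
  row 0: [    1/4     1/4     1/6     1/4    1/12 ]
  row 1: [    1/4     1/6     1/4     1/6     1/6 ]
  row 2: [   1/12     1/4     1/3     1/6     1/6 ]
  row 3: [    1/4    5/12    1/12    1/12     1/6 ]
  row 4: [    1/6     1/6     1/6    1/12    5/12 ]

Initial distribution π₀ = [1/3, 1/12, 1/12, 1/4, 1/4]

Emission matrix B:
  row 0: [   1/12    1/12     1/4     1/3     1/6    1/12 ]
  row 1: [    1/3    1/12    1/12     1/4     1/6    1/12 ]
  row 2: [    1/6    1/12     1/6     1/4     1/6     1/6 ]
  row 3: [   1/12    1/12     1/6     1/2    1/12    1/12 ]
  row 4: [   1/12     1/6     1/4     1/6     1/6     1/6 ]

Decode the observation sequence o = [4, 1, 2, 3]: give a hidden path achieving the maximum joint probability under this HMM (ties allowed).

t=0: δ = [5.556e-02, 1.389e-02, 1.389e-02, 2.083e-02, 4.167e-02]  (obs o_0=4)
t=1: δ = [1.157e-03, 1.157e-03, 7.716e-04, 1.157e-03, 2.894e-03]  ψ = [0, 0, 0, 0, 4]  (obs o_1=1)
t=2: δ = [1.206e-04, 4.019e-05, 8.038e-05, 4.823e-05, 3.014e-04]  ψ = [4, 3, 4, 0, 4]  (obs o_2=2)
t=3: δ = [1.674e-05, 1.256e-05, 1.256e-05, 1.507e-05, 2.093e-05]  ψ = [4, 4, 4, 0, 4]  (obs o_3=3)
backtrack: best end state = 4; path = [4, 4, 4, 4]

path = [4, 4, 4, 4]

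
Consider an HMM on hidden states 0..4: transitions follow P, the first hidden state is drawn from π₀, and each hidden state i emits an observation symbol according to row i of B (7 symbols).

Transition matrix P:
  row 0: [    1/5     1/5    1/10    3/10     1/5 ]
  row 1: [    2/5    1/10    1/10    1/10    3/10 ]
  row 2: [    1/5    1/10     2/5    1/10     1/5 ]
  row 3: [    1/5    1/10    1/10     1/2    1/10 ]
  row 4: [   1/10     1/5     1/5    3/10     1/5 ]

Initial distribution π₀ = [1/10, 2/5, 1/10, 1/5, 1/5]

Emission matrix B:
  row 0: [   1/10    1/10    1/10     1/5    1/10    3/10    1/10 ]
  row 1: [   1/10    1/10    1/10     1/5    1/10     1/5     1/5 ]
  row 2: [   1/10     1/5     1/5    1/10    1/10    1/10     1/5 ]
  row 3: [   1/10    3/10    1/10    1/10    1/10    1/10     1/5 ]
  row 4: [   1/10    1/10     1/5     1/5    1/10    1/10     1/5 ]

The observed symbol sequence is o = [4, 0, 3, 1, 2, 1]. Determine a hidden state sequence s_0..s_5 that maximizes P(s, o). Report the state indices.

t=0: δ = [1.000e-02, 4.000e-02, 1.000e-02, 2.000e-02, 2.000e-02]  (obs o_0=4)
t=1: δ = [1.600e-03, 4.000e-04, 4.000e-04, 1.000e-03, 1.200e-03]  ψ = [1, 1, 1, 3, 1]  (obs o_1=0)
t=2: δ = [6.400e-05, 6.400e-05, 2.400e-05, 5.000e-05, 6.400e-05]  ψ = [0, 0, 4, 3, 0]  (obs o_2=3)
t=3: δ = [2.560e-06, 1.280e-06, 2.560e-06, 7.500e-06, 1.920e-06]  ψ = [1, 0, 4, 3, 1]  (obs o_3=1)
t=4: δ = [1.500e-07, 7.500e-08, 2.048e-07, 3.750e-07, 1.500e-07]  ψ = [3, 3, 2, 3, 3]  (obs o_4=2)
t=5: δ = [7.500e-09, 3.750e-09, 1.638e-08, 5.625e-08, 4.096e-09]  ψ = [3, 3, 2, 3, 2]  (obs o_5=1)
backtrack: best end state = 3; path = [3, 3, 3, 3, 3, 3]

path = [3, 3, 3, 3, 3, 3]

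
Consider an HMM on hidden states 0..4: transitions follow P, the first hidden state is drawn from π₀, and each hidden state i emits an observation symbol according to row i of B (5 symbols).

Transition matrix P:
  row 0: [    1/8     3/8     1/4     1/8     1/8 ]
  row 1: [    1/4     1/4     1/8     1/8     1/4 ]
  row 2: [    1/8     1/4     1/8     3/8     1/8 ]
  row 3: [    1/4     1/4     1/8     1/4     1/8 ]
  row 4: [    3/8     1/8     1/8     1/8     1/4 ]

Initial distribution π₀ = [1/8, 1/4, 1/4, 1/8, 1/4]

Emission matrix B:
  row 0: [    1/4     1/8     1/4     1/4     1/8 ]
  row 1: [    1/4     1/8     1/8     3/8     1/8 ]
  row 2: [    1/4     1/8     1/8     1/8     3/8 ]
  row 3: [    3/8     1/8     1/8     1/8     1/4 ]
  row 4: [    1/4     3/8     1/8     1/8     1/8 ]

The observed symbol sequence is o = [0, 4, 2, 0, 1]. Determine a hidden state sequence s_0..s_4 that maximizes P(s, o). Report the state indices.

path = [2, 3, 0, 1, 4]

t=0: δ = [3.125e-02, 6.250e-02, 6.250e-02, 4.688e-02, 6.250e-02]  (obs o_0=0)
t=1: δ = [2.930e-03, 1.953e-03, 2.930e-03, 5.859e-03, 1.953e-03]  ψ = [4, 1, 0, 2, 1]  (obs o_1=4)
t=2: δ = [3.662e-04, 1.831e-04, 9.155e-05, 1.831e-04, 9.155e-05]  ψ = [3, 3, 0, 3, 3]  (obs o_2=2)
t=3: δ = [1.144e-05, 3.433e-05, 2.289e-05, 1.717e-05, 1.144e-05]  ψ = [0, 0, 0, 0, 0]  (obs o_3=0)
t=4: δ = [1.073e-06, 1.073e-06, 5.364e-07, 1.073e-06, 3.219e-06]  ψ = [1, 1, 1, 2, 1]  (obs o_4=1)
backtrack: best end state = 4; path = [2, 3, 0, 1, 4]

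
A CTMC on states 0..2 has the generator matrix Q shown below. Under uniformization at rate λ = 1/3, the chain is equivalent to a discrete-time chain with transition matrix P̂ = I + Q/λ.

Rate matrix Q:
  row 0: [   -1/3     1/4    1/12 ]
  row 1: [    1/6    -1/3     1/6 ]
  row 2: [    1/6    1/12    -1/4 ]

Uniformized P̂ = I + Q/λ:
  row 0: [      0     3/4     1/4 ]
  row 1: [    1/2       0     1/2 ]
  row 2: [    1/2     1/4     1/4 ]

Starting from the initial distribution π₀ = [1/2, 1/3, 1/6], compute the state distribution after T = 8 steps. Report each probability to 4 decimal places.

t=0: π = [0.5000, 0.3333, 0.1667]
t=1: π = [0.2500, 0.4167, 0.3333]
t=2: π = [0.3750, 0.2708, 0.3542]
t=3: π = [0.3125, 0.3698, 0.3177]
t=4: π = [0.3438, 0.3138, 0.3424]
t=5: π = [0.3281, 0.3434, 0.3285]
t=6: π = [0.3359, 0.3282, 0.3359]
t=7: π = [0.3320, 0.3359, 0.3321]
t=8: π = [0.3340, 0.3320, 0.3340]

π = [0.3340, 0.3320, 0.3340]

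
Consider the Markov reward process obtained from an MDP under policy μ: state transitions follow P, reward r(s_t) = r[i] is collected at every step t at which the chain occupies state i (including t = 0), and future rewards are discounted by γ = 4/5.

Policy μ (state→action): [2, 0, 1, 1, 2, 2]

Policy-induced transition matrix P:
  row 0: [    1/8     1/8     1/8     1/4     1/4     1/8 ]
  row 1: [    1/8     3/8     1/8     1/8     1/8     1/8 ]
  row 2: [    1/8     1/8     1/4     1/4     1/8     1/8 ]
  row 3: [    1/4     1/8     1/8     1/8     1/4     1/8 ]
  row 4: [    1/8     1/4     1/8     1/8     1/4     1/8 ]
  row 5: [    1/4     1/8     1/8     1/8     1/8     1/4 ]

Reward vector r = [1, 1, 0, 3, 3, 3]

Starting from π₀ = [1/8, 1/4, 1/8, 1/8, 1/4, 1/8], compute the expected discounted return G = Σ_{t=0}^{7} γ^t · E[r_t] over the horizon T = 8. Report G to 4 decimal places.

t=0: π = [0.1250, 0.2500, 0.1250, 0.1250, 0.2500, 0.1250], E[r] = 1.8750, γ^t·E[r] = 1.875000, running G = 1.875000
t=1: π = [0.1563, 0.2188, 0.1406, 0.1563, 0.1875, 0.1406], E[r] = 1.8281, γ^t·E[r] = 1.462500, running G = 3.337500
t=2: π = [0.1621, 0.2031, 0.1426, 0.1621, 0.1875, 0.1426], E[r] = 1.8418, γ^t·E[r] = 1.178750, running G = 4.516250
t=3: π = [0.1631, 0.1992, 0.1428, 0.1631, 0.1890, 0.1428], E[r] = 1.8469, γ^t·E[r] = 0.945625, running G = 5.461875
t=4: π = [0.1632, 0.1984, 0.1429, 0.1632, 0.1894, 0.1429], E[r] = 1.8481, γ^t·E[r] = 0.756988, running G = 6.218863
t=5: π = [0.1633, 0.1983, 0.1429, 0.1633, 0.1895, 0.1429], E[r] = 1.8483, γ^t·E[r] = 0.605666, running G = 6.824529
t=6: π = [0.1633, 0.1983, 0.1429, 0.1633, 0.1895, 0.1429], E[r] = 1.8484, γ^t·E[r] = 0.484544, running G = 7.309073
t=7: π = [0.1633, 0.1983, 0.1429, 0.1633, 0.1895, 0.1429], E[r] = 1.8484, γ^t·E[r] = 0.387637, running G = 7.696709

G = 7.6967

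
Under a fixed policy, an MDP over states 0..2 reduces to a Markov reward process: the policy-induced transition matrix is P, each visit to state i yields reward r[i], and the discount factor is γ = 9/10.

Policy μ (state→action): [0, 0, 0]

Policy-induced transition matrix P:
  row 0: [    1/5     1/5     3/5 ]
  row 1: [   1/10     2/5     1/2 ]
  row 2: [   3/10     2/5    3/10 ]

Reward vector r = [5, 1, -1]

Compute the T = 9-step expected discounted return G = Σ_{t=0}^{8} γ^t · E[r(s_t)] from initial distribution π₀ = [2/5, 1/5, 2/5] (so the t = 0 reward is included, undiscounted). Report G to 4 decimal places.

t=0: π = [0.4000, 0.2000, 0.4000], E[r] = 1.8000, γ^t·E[r] = 1.800000, running G = 1.800000
t=1: π = [0.2200, 0.3200, 0.4600], E[r] = 0.9600, γ^t·E[r] = 0.864000, running G = 2.664000
t=2: π = [0.2140, 0.3560, 0.4300], E[r] = 0.9960, γ^t·E[r] = 0.806760, running G = 3.470760
t=3: π = [0.2074, 0.3572, 0.4354], E[r] = 0.9588, γ^t·E[r] = 0.698965, running G = 4.169725
t=4: π = [0.2078, 0.3585, 0.4337], E[r] = 0.9640, γ^t·E[r] = 0.632454, running G = 4.802179
t=5: π = [0.2075, 0.3584, 0.4341], E[r] = 0.9620, γ^t·E[r] = 0.568025, running G = 5.370205
t=6: π = [0.2076, 0.3585, 0.4339], E[r] = 0.9624, γ^t·E[r] = 0.511439, running G = 5.881644
t=7: π = [0.2075, 0.3585, 0.4340], E[r] = 0.9622, γ^t·E[r] = 0.460237, running G = 6.341881
t=8: π = [0.2075, 0.3585, 0.4340], E[r] = 0.9623, γ^t·E[r] = 0.414226, running G = 6.756107

G = 6.7561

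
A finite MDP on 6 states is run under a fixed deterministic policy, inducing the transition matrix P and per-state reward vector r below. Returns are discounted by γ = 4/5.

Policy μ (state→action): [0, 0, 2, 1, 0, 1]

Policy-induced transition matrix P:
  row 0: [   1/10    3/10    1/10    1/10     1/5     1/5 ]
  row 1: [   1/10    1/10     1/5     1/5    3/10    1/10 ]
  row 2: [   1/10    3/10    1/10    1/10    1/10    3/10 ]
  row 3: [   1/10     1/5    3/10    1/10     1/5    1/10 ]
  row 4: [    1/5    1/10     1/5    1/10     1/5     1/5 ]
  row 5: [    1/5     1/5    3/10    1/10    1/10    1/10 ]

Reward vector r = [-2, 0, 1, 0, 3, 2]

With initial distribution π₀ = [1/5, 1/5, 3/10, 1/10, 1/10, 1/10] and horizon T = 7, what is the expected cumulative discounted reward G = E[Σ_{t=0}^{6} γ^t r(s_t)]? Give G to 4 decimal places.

G = 2.8343

t=0: π = [0.2000, 0.2000, 0.3000, 0.1000, 0.1000, 0.1000], E[r] = 0.4000, γ^t·E[r] = 0.400000, running G = 0.400000
t=1: π = [0.1200, 0.2200, 0.1700, 0.1200, 0.1800, 0.1900], E[r] = 0.8500, γ^t·E[r] = 0.680000, running G = 1.080000
t=2: π = [0.1370, 0.1890, 0.2020, 0.1220, 0.1860, 0.1640], E[r] = 0.8140, γ^t·E[r] = 0.520960, running G = 1.600960
t=3: π = [0.1350, 0.1964, 0.1947, 0.1189, 0.1823, 0.1727], E[r] = 0.8170, γ^t·E[r] = 0.418304, running G = 2.019264
t=4: π = [0.1355, 0.1951, 0.1962, 0.1196, 0.1829, 0.1707], E[r] = 0.8152, γ^t·E[r] = 0.333918, running G = 2.353182
t=5: π = [0.1354, 0.1954, 0.1959, 0.1195, 0.1828, 0.1711], E[r] = 0.8158, γ^t·E[r] = 0.267313, running G = 2.620496
t=6: π = [0.1354, 0.1953, 0.1959, 0.1195, 0.1828, 0.1710], E[r] = 0.8157, γ^t·E[r] = 0.213822, running G = 2.834318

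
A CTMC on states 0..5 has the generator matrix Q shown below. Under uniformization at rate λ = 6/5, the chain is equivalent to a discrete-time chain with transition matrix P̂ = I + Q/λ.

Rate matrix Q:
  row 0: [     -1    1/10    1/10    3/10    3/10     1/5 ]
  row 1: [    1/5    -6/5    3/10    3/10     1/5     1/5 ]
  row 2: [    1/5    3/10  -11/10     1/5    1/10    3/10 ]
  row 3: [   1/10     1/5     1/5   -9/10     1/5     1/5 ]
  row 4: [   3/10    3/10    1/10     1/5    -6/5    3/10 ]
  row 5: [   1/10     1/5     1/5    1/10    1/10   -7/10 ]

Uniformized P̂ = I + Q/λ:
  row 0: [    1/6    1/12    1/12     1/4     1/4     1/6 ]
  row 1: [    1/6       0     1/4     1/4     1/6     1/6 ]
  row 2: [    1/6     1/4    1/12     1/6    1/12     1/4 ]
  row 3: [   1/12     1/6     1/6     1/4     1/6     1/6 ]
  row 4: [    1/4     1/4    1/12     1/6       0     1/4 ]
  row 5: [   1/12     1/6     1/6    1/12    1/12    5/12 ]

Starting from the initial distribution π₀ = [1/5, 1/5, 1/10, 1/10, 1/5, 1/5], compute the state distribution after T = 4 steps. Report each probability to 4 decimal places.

t=0: π = [0.2000, 0.2000, 0.1000, 0.1000, 0.2000, 0.2000]
t=1: π = [0.1583, 0.1417, 0.1417, 0.1917, 0.1250, 0.2417]
t=2: π = [0.1410, 0.1521, 0.1431, 0.1875, 0.1271, 0.2493]
t=3: π = [0.1409, 0.1521, 0.1451, 0.1859, 0.1245, 0.2515]
t=4: π = [0.1406, 0.1520, 0.1451, 0.1856, 0.1246, 0.2520]

π = [0.1406, 0.1520, 0.1451, 0.1856, 0.1246, 0.2520]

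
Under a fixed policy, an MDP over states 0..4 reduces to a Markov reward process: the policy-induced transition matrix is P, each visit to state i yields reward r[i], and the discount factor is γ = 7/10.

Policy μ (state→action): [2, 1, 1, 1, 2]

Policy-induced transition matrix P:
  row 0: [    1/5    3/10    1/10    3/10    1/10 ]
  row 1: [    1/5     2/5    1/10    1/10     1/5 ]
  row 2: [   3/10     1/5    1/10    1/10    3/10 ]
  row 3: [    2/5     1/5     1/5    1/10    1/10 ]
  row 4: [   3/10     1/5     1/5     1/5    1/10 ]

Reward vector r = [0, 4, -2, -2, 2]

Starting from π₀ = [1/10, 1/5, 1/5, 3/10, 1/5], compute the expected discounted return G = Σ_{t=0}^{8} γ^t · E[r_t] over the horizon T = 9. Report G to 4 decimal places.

t=0: π = [0.1000, 0.2000, 0.2000, 0.3000, 0.2000], E[r] = 0.2000, γ^t·E[r] = 0.200000, running G = 0.200000
t=1: π = [0.3000, 0.2500, 0.1500, 0.1400, 0.1600], E[r] = 0.7400, γ^t·E[r] = 0.518000, running G = 0.718000
t=2: π = [0.2590, 0.2800, 0.1300, 0.1760, 0.1550], E[r] = 0.8180, γ^t·E[r] = 0.400820, running G = 1.118820
t=3: π = [0.2637, 0.2819, 0.1331, 0.1673, 0.1540], E[r] = 0.8348, γ^t·E[r] = 0.286336, running G = 1.405156
t=4: π = [0.2622, 0.2828, 0.1321, 0.1681, 0.1548], E[r] = 0.8401, γ^t·E[r] = 0.201703, running G = 1.606860
t=5: π = [0.2623, 0.2828, 0.1323, 0.1679, 0.1547], E[r] = 0.8401, γ^t·E[r] = 0.141187, running G = 1.748047
t=6: π = [0.2623, 0.2828, 0.1323, 0.1679, 0.1547], E[r] = 0.8402, γ^t·E[r] = 0.098851, running G = 1.846898
t=7: π = [0.2623, 0.2828, 0.1323, 0.1679, 0.1547], E[r] = 0.8402, γ^t·E[r] = 0.069195, running G = 1.916093
t=8: π = [0.2623, 0.2828, 0.1323, 0.1679, 0.1547], E[r] = 0.8402, γ^t·E[r] = 0.048437, running G = 1.964530

G = 1.9645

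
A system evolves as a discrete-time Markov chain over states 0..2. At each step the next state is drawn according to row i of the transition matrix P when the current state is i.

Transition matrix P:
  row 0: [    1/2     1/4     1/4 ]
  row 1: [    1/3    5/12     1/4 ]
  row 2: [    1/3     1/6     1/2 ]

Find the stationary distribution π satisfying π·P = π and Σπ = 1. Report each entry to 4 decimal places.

π = [0.4000, 0.2667, 0.3333]

Balance equations π_j = Σ_i π_i·P[i][j]:
  π_0 = 1/2·π_0 + 1/3·π_1 + 1/3·π_2
  π_1 = 1/4·π_0 + 5/12·π_1 + 1/6·π_2
  normalize: π_0 + π_1 + π_2 = 1
Solving the linear system gives exactly π = [2/5, 4/15, 1/3].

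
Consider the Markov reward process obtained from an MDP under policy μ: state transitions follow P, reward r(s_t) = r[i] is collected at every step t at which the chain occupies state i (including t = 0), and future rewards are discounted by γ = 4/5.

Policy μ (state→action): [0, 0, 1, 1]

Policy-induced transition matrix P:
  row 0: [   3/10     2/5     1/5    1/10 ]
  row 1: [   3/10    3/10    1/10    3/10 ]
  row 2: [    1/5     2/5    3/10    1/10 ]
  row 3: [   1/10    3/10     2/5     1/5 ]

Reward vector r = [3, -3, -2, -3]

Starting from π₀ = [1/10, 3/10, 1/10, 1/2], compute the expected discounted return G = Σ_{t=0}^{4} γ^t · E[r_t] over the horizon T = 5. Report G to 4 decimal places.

t=0: π = [0.1000, 0.3000, 0.1000, 0.5000], E[r] = -2.3000, γ^t·E[r] = -2.300000, running G = -2.300000
t=1: π = [0.1900, 0.3200, 0.2800, 0.2100], E[r] = -1.5800, γ^t·E[r] = -1.264000, running G = -3.564000
t=2: π = [0.2300, 0.3470, 0.2380, 0.1850], E[r] = -1.3820, γ^t·E[r] = -0.884480, running G = -4.448480
t=3: π = [0.2392, 0.3468, 0.2261, 0.1879], E[r] = -1.3387, γ^t·E[r] = -0.685414, running G = -5.133894
t=4: π = [0.2398, 0.3465, 0.2255, 0.1882], E[r] = -1.3356, γ^t·E[r] = -0.547074, running G = -5.680968

G = -5.6810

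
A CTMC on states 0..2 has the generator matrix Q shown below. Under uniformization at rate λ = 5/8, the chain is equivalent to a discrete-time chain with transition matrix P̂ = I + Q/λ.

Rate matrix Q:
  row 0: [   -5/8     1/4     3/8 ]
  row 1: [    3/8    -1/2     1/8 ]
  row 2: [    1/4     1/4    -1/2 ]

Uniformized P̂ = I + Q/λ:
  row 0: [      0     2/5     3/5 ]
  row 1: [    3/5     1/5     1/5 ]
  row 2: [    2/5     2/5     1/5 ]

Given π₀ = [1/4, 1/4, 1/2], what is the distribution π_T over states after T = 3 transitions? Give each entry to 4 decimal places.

t=0: π = [0.2500, 0.2500, 0.5000]
t=1: π = [0.3500, 0.3500, 0.3000]
t=2: π = [0.3300, 0.3300, 0.3400]
t=3: π = [0.3340, 0.3340, 0.3320]

π = [0.3340, 0.3340, 0.3320]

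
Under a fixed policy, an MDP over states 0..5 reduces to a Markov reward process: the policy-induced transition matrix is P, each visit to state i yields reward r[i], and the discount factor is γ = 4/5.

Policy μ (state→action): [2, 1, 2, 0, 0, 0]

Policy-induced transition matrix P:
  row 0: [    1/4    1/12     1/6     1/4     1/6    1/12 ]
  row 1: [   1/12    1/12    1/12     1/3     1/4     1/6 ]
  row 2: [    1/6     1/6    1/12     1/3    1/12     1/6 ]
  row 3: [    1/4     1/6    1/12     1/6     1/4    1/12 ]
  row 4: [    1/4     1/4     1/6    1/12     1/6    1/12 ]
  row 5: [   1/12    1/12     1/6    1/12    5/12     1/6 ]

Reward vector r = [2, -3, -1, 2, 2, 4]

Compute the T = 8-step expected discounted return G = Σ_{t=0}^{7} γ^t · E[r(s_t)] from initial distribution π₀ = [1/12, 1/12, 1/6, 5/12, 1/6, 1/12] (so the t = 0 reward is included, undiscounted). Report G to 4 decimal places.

t=0: π = [0.0833, 0.0833, 0.1667, 0.4167, 0.1667, 0.0833], E[r] = 1.2500, γ^t·E[r] = 1.250000, running G = 1.250000
t=1: π = [0.2083, 0.1597, 0.1111, 0.1944, 0.2153, 0.1111], E[r] = 1.0903, γ^t·E[r] = 0.872222, running G = 2.122222
t=2: π = [0.1956, 0.1447, 0.1279, 0.2020, 0.2147, 0.1152], E[r] = 1.1233, γ^t·E[r] = 0.718889, running G = 2.841111
t=3: π = [0.1960, 0.1466, 0.1271, 0.2009, 0.2137, 0.1156], E[r] = 1.1169, γ^t·E[r] = 0.571852, running G = 3.412963
t=4: π = [0.1957, 0.1463, 0.1271, 0.2012, 0.2139, 0.1158], E[r] = 1.1188, γ^t·E[r] = 0.458262, running G = 3.871225
t=5: π = [0.1957, 0.1463, 0.1271, 0.2011, 0.2140, 0.1158], E[r] = 1.1184, γ^t·E[r] = 0.366488, running G = 4.237712
t=6: π = [0.1957, 0.1463, 0.1271, 0.2011, 0.2140, 0.1158], E[r] = 1.1185, γ^t·E[r] = 0.293195, running G = 4.530907
t=7: π = [0.1957, 0.1463, 0.1271, 0.2011, 0.2140, 0.1158], E[r] = 1.1185, γ^t·E[r] = 0.234557, running G = 4.765464

G = 4.7655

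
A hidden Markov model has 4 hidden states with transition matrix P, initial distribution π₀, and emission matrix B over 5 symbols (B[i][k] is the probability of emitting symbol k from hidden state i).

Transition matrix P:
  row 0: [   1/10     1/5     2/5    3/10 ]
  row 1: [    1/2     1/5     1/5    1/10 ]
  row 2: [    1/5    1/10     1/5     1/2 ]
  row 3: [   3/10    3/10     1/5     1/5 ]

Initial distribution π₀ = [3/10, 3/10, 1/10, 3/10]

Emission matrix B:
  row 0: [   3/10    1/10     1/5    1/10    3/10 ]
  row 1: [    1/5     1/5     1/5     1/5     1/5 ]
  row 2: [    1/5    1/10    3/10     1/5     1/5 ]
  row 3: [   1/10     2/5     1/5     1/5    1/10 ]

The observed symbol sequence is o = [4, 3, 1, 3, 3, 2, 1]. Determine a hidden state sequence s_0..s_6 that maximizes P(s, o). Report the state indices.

path = [0, 2, 3, 1, 0, 2, 3]

t=0: δ = [9.000e-02, 6.000e-02, 2.000e-02, 3.000e-02]  (obs o_0=4)
t=1: δ = [3.000e-03, 3.600e-03, 7.200e-03, 5.400e-03]  ψ = [1, 0, 0, 0]  (obs o_1=3)
t=2: δ = [1.800e-04, 3.240e-04, 1.440e-04, 1.440e-03]  ψ = [1, 3, 2, 2]  (obs o_2=1)
t=3: δ = [4.320e-05, 8.640e-05, 5.760e-05, 5.760e-05]  ψ = [3, 3, 3, 3]  (obs o_3=3)
t=4: δ = [4.320e-06, 3.456e-06, 3.456e-06, 5.760e-06]  ψ = [1, 1, 0, 2]  (obs o_4=3)
t=5: δ = [3.456e-07, 3.456e-07, 5.184e-07, 3.456e-07]  ψ = [1, 3, 0, 2]  (obs o_5=2)
t=6: δ = [1.728e-08, 2.074e-08, 1.382e-08, 1.037e-07]  ψ = [1, 3, 0, 2]  (obs o_6=1)
backtrack: best end state = 3; path = [0, 2, 3, 1, 0, 2, 3]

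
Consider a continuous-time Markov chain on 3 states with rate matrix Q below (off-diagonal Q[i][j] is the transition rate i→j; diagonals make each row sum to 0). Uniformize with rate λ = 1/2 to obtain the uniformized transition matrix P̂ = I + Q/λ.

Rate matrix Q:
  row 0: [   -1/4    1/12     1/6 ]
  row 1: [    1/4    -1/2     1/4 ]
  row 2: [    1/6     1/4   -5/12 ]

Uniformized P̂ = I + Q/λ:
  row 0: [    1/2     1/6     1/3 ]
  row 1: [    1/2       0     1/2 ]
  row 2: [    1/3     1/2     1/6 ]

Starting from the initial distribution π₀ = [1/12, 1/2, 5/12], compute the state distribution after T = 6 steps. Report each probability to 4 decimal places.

π = [0.4467, 0.2343, 0.3190]

t=0: π = [0.0833, 0.5000, 0.4167]
t=1: π = [0.4306, 0.2222, 0.3472]
t=2: π = [0.4421, 0.2454, 0.3125]
t=3: π = [0.4479, 0.2299, 0.3221]
t=4: π = [0.4463, 0.2357, 0.3180]
t=5: π = [0.4470, 0.2334, 0.3196]
t=6: π = [0.4467, 0.2343, 0.3190]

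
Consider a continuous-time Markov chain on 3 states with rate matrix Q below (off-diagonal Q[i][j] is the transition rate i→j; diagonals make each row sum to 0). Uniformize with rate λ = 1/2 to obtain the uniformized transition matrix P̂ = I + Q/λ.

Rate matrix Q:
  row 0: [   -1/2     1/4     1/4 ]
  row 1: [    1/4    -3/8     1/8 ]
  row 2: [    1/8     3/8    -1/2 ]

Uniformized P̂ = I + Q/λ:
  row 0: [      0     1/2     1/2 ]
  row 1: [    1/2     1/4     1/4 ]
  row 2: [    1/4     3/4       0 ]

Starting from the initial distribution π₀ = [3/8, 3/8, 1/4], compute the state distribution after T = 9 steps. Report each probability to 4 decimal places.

t=0: π = [0.3750, 0.3750, 0.2500]
t=1: π = [0.2500, 0.4688, 0.2813]
t=2: π = [0.3047, 0.4531, 0.2422]
t=3: π = [0.2871, 0.4473, 0.2656]
t=4: π = [0.2900, 0.4546, 0.2554]
t=5: π = [0.2911, 0.4502, 0.2587]
t=6: π = [0.2898, 0.4521, 0.2581]
t=7: π = [0.2906, 0.4515, 0.2579]
t=8: π = [0.2902, 0.4516, 0.2582]
t=9: π = [0.2903, 0.4516, 0.2580]

π = [0.2903, 0.4516, 0.2580]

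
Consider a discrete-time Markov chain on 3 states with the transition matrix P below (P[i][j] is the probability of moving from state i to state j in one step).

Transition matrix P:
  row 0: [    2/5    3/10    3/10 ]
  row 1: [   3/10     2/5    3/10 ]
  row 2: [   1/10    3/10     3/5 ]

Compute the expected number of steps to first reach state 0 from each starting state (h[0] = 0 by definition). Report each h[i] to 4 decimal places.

h = [0.0000, 4.6667, 6.0000]

First-step conditioning: h[0] = 0; for i ≠ 0, h[i] = 1 + Σ_k P[i][k]·h[k].
  h[1] = 1 + 2/5·h[1] + 3/10·h[2]
  h[2] = 1 + 3/10·h[1] + 3/5·h[2]
Solving the 2×2 linear system over states ≠ 0 gives exactly h = [0, 14/3, 6] (h[0] = 0 is the target).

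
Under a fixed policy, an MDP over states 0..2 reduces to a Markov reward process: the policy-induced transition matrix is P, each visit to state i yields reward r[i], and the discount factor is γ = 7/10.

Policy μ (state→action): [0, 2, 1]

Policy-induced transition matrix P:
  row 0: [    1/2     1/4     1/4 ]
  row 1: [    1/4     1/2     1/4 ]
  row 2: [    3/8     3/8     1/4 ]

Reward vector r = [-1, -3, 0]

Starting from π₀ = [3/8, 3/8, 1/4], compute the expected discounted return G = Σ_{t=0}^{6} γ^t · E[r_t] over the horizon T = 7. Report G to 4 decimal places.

t=0: π = [0.3750, 0.3750, 0.2500], E[r] = -1.5000, γ^t·E[r] = -1.500000, running G = -1.500000
t=1: π = [0.3750, 0.3750, 0.2500], E[r] = -1.5000, γ^t·E[r] = -1.050000, running G = -2.550000
t=2: π = [0.3750, 0.3750, 0.2500], E[r] = -1.5000, γ^t·E[r] = -0.735000, running G = -3.285000
t=3: π = [0.3750, 0.3750, 0.2500], E[r] = -1.5000, γ^t·E[r] = -0.514500, running G = -3.799500
t=4: π = [0.3750, 0.3750, 0.2500], E[r] = -1.5000, γ^t·E[r] = -0.360150, running G = -4.159650
t=5: π = [0.3750, 0.3750, 0.2500], E[r] = -1.5000, γ^t·E[r] = -0.252105, running G = -4.411755
t=6: π = [0.3750, 0.3750, 0.2500], E[r] = -1.5000, γ^t·E[r] = -0.176474, running G = -4.588229

G = -4.5882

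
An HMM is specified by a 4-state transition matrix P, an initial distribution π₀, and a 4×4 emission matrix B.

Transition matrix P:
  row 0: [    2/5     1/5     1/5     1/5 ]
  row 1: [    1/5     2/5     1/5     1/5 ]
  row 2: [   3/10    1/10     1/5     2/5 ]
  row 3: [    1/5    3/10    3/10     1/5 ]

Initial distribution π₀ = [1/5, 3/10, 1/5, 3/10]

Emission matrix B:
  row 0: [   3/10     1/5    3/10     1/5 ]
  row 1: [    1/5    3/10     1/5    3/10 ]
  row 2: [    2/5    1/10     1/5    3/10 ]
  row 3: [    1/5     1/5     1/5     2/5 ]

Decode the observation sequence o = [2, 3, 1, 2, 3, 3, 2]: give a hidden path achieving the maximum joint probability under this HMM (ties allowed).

t=0: δ = [6.000e-02, 6.000e-02, 4.000e-02, 6.000e-02]  (obs o_0=2)
t=1: δ = [4.800e-03, 7.200e-03, 5.400e-03, 6.400e-03]  ψ = [0, 1, 3, 2]  (obs o_1=3)
t=2: δ = [3.840e-04, 8.640e-04, 1.920e-04, 4.320e-04]  ψ = [0, 1, 3, 2]  (obs o_2=1)
t=3: δ = [5.184e-05, 6.912e-05, 3.456e-05, 3.456e-05]  ψ = [1, 1, 1, 1]  (obs o_3=2)
t=4: δ = [4.147e-06, 8.294e-06, 4.147e-06, 5.530e-06]  ψ = [0, 1, 1, 1]  (obs o_4=3)
t=5: δ = [3.318e-07, 9.953e-07, 4.977e-07, 6.636e-07]  ψ = [0, 1, 1, 1]  (obs o_5=3)
t=6: δ = [5.972e-08, 7.963e-08, 3.981e-08, 3.981e-08]  ψ = [1, 1, 1, 1]  (obs o_6=2)
backtrack: best end state = 1; path = [1, 1, 1, 1, 1, 1, 1]

path = [1, 1, 1, 1, 1, 1, 1]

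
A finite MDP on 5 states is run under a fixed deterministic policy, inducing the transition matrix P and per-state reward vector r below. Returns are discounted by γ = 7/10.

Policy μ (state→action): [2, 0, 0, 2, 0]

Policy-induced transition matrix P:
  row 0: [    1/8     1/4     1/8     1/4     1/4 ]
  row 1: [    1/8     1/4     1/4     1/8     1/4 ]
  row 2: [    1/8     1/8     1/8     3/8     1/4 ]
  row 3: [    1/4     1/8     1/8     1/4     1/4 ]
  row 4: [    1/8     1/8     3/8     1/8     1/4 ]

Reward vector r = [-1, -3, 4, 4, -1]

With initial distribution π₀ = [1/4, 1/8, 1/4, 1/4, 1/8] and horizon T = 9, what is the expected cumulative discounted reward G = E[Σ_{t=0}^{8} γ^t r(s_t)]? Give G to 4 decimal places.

G = 3.0202

t=0: π = [0.2500, 0.1250, 0.2500, 0.2500, 0.1250], E[r] = 1.2500, γ^t·E[r] = 1.250000, running G = 1.250000
t=1: π = [0.1563, 0.1719, 0.1719, 0.2500, 0.2500], E[r] = 0.7656, γ^t·E[r] = 0.535938, running G = 1.785938
t=2: π = [0.1563, 0.1660, 0.2090, 0.2188, 0.2500], E[r] = 0.8066, γ^t·E[r] = 0.395254, running G = 2.181191
t=3: π = [0.1523, 0.1653, 0.2083, 0.2241, 0.2500], E[r] = 0.8313, γ^t·E[r] = 0.285135, running G = 2.466327
t=4: π = [0.1530, 0.1647, 0.2082, 0.2241, 0.2500], E[r] = 0.8320, γ^t·E[r] = 0.199763, running G = 2.666090
t=5: π = [0.1530, 0.1647, 0.2081, 0.2242, 0.2500], E[r] = 0.8319, γ^t·E[r] = 0.139821, running G = 2.805911
t=6: π = [0.1530, 0.1647, 0.2081, 0.2242, 0.2500], E[r] = 0.8319, γ^t·E[r] = 0.097869, running G = 2.903780
t=7: π = [0.1530, 0.1647, 0.2081, 0.2242, 0.2500], E[r] = 0.8319, γ^t·E[r] = 0.068508, running G = 2.972288
t=8: π = [0.1530, 0.1647, 0.2081, 0.2242, 0.2500], E[r] = 0.8319, γ^t·E[r] = 0.047956, running G = 3.020244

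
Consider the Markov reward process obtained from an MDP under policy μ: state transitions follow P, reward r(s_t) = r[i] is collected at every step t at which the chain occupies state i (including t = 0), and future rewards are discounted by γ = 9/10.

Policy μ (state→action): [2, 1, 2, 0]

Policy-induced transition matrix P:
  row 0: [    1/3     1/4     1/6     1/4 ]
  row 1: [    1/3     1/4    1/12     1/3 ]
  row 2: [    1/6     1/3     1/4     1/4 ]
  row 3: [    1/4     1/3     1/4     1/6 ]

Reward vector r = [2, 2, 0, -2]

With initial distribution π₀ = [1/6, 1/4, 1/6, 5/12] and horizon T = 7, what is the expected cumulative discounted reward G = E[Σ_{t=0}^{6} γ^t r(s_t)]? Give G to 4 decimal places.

t=0: π = [0.1667, 0.2500, 0.1667, 0.4167], E[r] = 0.0000, γ^t·E[r] = 0.000000, running G = 0.000000
t=1: π = [0.2708, 0.2986, 0.1944, 0.2361], E[r] = 0.6667, γ^t·E[r] = 0.600000, running G = 0.600000
t=2: π = [0.2813, 0.2859, 0.1777, 0.2552], E[r] = 0.6238, γ^t·E[r] = 0.505313, running G = 1.105313
t=3: π = [0.2825, 0.2861, 0.1789, 0.2526], E[r] = 0.6319, γ^t·E[r] = 0.460688, running G = 1.566000
t=4: π = [0.2825, 0.2860, 0.1788, 0.2528], E[r] = 0.6313, γ^t·E[r] = 0.414171, running G = 1.980171
t=5: π = [0.2825, 0.2860, 0.1788, 0.2528], E[r] = 0.6313, γ^t·E[r] = 0.372801, running G = 2.352972
t=6: π = [0.2825, 0.2860, 0.1788, 0.2528], E[r] = 0.6313, γ^t·E[r] = 0.335516, running G = 2.688488

G = 2.6885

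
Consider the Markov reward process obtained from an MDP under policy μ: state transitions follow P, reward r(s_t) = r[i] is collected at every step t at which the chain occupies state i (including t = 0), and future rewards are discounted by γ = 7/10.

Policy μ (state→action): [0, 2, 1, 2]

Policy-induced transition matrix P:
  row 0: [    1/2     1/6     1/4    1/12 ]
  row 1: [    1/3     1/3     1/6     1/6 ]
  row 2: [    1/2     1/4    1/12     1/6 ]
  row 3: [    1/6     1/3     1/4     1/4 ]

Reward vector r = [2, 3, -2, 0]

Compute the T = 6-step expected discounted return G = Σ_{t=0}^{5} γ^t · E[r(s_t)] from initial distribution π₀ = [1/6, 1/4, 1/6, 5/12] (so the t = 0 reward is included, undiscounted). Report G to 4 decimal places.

t=0: π = [0.1667, 0.2500, 0.1667, 0.4167], E[r] = 0.7500, γ^t·E[r] = 0.750000, running G = 0.750000
t=1: π = [0.3194, 0.2917, 0.2014, 0.1875], E[r] = 1.1111, γ^t·E[r] = 0.777778, running G = 1.527778
t=2: π = [0.3889, 0.2633, 0.1921, 0.1557], E[r] = 1.1834, γ^t·E[r] = 0.579890, running G = 2.107668
t=3: π = [0.4042, 0.2525, 0.1960, 0.1472], E[r] = 1.1739, γ^t·E[r] = 0.402648, running G = 2.510316
t=4: π = [0.4088, 0.2496, 0.1963, 0.1453], E[r] = 1.1740, γ^t·E[r] = 0.281874, running G = 2.792189
t=5: π = [0.4100, 0.2488, 0.1965, 0.1447], E[r] = 1.1735, γ^t·E[r] = 0.197230, running G = 2.989420

G = 2.9894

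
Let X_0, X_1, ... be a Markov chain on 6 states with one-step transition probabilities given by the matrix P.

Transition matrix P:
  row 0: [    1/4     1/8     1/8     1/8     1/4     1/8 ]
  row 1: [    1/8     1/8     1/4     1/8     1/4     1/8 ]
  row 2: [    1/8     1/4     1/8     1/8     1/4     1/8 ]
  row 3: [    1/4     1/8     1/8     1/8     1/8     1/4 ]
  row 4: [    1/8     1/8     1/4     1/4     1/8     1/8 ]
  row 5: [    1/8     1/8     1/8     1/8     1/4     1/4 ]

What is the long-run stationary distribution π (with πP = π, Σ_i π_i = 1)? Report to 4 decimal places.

π = [0.1644, 0.1461, 0.1689, 0.1507, 0.2055, 0.1644]

Balance equations π_j = Σ_i π_i·P[i][j]:
  π_0 = 1/4·π_0 + 1/8·π_1 + 1/8·π_2 + 1/4·π_3 + 1/8·π_4 + 1/8·π_5
  π_1 = 1/8·π_0 + 1/8·π_1 + 1/4·π_2 + 1/8·π_3 + 1/8·π_4 + 1/8·π_5
  π_2 = 1/8·π_0 + 1/4·π_1 + 1/8·π_2 + 1/8·π_3 + 1/4·π_4 + 1/8·π_5
  π_3 = 1/8·π_0 + 1/8·π_1 + 1/8·π_2 + 1/8·π_3 + 1/4·π_4 + 1/8·π_5
  π_4 = 1/4·π_0 + 1/4·π_1 + 1/4·π_2 + 1/8·π_3 + 1/8·π_4 + 1/4·π_5
  normalize: π_0 + π_1 + π_2 + π_3 + π_4 + π_5 = 1
Solving the linear system gives exactly π = [12/73, 32/219, 37/219, 11/73, 15/73, 12/73].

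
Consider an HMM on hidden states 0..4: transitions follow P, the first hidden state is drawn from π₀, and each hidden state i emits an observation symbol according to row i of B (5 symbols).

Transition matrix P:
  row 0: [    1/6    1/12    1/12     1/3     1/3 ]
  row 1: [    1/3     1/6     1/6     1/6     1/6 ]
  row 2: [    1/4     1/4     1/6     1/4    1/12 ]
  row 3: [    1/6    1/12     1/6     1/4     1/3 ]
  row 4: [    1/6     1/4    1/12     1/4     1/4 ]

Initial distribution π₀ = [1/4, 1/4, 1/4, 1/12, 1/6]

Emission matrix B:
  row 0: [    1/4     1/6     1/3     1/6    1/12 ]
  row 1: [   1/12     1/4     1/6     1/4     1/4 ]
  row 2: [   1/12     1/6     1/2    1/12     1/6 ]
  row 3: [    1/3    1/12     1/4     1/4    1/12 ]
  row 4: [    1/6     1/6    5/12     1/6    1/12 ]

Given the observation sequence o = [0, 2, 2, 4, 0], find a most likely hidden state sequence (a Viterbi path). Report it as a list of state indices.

path = [0, 4, 4, 1, 0]

t=0: δ = [6.250e-02, 2.083e-02, 2.083e-02, 2.778e-02, 2.778e-02]  (obs o_0=0)
t=1: δ = [3.472e-03, 1.157e-03, 2.604e-03, 5.208e-03, 8.681e-03]  ψ = [0, 4, 0, 0, 0]  (obs o_1=2)
t=2: δ = [4.823e-04, 3.617e-04, 4.340e-04, 5.425e-04, 9.042e-04]  ψ = [4, 4, 3, 4, 4]  (obs o_2=2)
t=3: δ = [1.256e-05, 5.651e-05, 1.507e-05, 1.884e-05, 1.884e-05]  ψ = [4, 4, 3, 4, 4]  (obs o_3=4)
t=4: δ = [4.710e-06, 7.849e-07, 7.849e-07, 3.140e-06, 1.570e-06]  ψ = [1, 1, 1, 1, 1]  (obs o_4=0)
backtrack: best end state = 0; path = [0, 4, 4, 1, 0]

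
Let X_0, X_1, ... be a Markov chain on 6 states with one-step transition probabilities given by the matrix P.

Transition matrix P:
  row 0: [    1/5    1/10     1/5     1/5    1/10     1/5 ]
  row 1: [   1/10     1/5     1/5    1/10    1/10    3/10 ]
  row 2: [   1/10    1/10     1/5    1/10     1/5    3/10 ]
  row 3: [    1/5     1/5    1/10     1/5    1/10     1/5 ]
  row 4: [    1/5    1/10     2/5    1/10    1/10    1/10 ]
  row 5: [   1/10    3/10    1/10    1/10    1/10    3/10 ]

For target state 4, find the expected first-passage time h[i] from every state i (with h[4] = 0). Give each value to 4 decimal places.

h = [8.6207, 8.6207, 7.7586, 8.7069, 0.0000, 8.7069]

First-step conditioning: h[4] = 0; for i ≠ 4, h[i] = 1 + Σ_k P[i][k]·h[k].
  h[0] = 1 + 1/5·h[0] + 1/10·h[1] + 1/5·h[2] + 1/5·h[3] + 1/5·h[5]
  h[1] = 1 + 1/10·h[0] + 1/5·h[1] + 1/5·h[2] + 1/10·h[3] + 3/10·h[5]
  h[2] = 1 + 1/10·h[0] + 1/10·h[1] + 1/5·h[2] + 1/10·h[3] + 3/10·h[5]
  h[3] = 1 + 1/5·h[0] + 1/5·h[1] + 1/10·h[2] + 1/5·h[3] + 1/5·h[5]
  h[5] = 1 + 1/10·h[0] + 3/10·h[1] + 1/10·h[2] + 1/10·h[3] + 3/10·h[5]
Solving the 5×5 linear system over states ≠ 4 gives exactly h = [250/29, 250/29, 225/29, 505/58, 0, 505/58] (h[4] = 0 is the target).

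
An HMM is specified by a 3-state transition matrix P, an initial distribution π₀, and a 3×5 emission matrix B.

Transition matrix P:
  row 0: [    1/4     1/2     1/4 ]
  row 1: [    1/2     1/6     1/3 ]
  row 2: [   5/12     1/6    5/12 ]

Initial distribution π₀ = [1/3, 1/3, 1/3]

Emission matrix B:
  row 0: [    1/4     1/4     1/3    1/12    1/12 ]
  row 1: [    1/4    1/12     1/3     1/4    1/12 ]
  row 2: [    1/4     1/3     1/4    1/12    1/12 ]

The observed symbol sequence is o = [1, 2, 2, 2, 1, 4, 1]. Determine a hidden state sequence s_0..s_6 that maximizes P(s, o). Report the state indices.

t=0: δ = [8.333e-02, 2.778e-02, 1.111e-01]  (obs o_0=1)
t=1: δ = [1.543e-02, 1.389e-02, 1.157e-02]  ψ = [2, 0, 2]  (obs o_1=2)
t=2: δ = [2.315e-03, 2.572e-03, 1.206e-03]  ψ = [1, 0, 2]  (obs o_2=2)
t=3: δ = [4.287e-04, 3.858e-04, 2.143e-04]  ψ = [1, 0, 1]  (obs o_3=2)
t=4: δ = [4.823e-05, 1.786e-05, 4.287e-05]  ψ = [1, 0, 1]  (obs o_4=1)
t=5: δ = [1.488e-06, 2.009e-06, 1.488e-06]  ψ = [2, 0, 2]  (obs o_5=4)
t=6: δ = [2.512e-07, 6.202e-08, 2.233e-07]  ψ = [1, 0, 1]  (obs o_6=1)
backtrack: best end state = 0; path = [0, 1, 0, 1, 0, 1, 0]

path = [0, 1, 0, 1, 0, 1, 0]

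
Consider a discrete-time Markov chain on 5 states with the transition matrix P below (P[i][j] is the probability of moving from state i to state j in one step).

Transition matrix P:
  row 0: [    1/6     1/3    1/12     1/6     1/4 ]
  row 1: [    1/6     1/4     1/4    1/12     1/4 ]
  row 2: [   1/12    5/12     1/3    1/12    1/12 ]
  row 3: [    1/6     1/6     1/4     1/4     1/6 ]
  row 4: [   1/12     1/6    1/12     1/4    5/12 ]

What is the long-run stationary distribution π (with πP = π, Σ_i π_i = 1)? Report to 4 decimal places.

π = [0.1293, 0.2613, 0.2051, 0.1615, 0.2428]

Balance equations π_j = Σ_i π_i·P[i][j]:
  π_0 = 1/6·π_0 + 1/6·π_1 + 1/12·π_2 + 1/6·π_3 + 1/12·π_4
  π_1 = 1/3·π_0 + 1/4·π_1 + 5/12·π_2 + 1/6·π_3 + 1/6·π_4
  π_2 = 1/12·π_0 + 1/4·π_1 + 1/3·π_2 + 1/4·π_3 + 1/12·π_4
  π_3 = 1/6·π_0 + 1/12·π_1 + 1/12·π_2 + 1/4·π_3 + 1/4·π_4
  normalize: π_0 + π_1 + π_2 + π_3 + π_4 = 1
Solving the linear system gives exactly π = [1657/12811, 3347/12811, 2627/12811, 2069/12811, 3111/12811].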